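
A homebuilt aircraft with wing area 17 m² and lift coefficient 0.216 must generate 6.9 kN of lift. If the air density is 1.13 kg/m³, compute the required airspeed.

v = 57.7 m/s

L = ½ρv²S·CL ⇒ v = √(2L/(ρ·S·CL))
v = √(2 × 6900 / (1.13 × 17 × 0.216)) = √3326 = 57.7 m/s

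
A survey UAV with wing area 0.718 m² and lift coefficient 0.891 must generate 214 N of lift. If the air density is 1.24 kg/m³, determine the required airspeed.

L = ½ρv²S·CL ⇒ v = √(2L/(ρ·S·CL))
v = √(2 × 214 / (1.24 × 0.718 × 0.891)) = √539.5 = 23.2 m/s

v = 23.2 m/s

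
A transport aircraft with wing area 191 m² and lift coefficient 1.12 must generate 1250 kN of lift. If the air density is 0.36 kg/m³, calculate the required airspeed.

L = ½ρv²S·CL ⇒ v = √(2L/(ρ·S·CL))
v = √(2 × 1.25×10^6 / (0.36 × 191 × 1.12)) = √32460 = 180 m/s

v = 180 m/s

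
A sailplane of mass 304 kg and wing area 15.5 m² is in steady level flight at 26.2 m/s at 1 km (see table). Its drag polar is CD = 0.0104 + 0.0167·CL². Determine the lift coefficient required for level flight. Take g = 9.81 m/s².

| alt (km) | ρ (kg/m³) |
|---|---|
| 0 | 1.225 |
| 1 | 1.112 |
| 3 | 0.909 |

CL = 0.504

At 1 km, from the table: ρ = 1.112 kg/m³.
In steady level flight, lift balances weight: W = mg = 304 × 9.81 = 2982.2 N.
q = ½ρv² = ½ × 1.112 × 26.2² = 381.7 Pa.
CL = 2W/(ρv²S) = 2×2982.2/(1.112×26.2²×15.5) = 0.5041.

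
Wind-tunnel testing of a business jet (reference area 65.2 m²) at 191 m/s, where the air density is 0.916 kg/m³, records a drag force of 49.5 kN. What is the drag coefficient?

CD = 0.0454

From D = ½ρv²S·CD, rearranging gives CD = 2D/(ρv²S).
CD = 2 × 49500 / (0.916 × 191² × 65.2) = 0.0454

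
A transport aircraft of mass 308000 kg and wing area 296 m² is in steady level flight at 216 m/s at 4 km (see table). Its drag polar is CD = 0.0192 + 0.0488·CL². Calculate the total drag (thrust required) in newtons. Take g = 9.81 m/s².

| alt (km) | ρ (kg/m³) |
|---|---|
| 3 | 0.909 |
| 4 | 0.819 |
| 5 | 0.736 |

D = 1.87×10^5 N

At 4 km, from the table: ρ = 0.819 kg/m³.
Weight W = mg = 308000 × 9.81 = 3.0215×10^6 N; in level flight L = W.
Dynamic pressure q = 0.5 × 0.819 × 216² = 19110 Pa.
CL = 2W/(ρv²S) = 2×3.0215×10^6/(0.819×216²×296) = 0.5343.
CD = 0.0192 + 0.0488 × 0.5343² = 0.03313.
D = q·S·CD = 19110 × 296 × 0.03313 = 1.874×10^5 N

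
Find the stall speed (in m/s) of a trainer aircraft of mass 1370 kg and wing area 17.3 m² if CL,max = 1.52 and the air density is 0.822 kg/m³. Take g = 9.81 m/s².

V_stall = 35.3 m/s

At stall, lift equals weight: L = W = m·g = 1370 × 9.81 = 13440 N.
V_stall = √(2W/(ρ·S·CL,max)) = √(2 × 13440 / (0.822 × 17.3 × 1.52))
V_stall = √1244 = 35.3 m/s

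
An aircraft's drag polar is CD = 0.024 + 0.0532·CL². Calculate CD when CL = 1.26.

CD = 0.108

CD = 0.024 + 0.0532 × 1.26² = 0.024 + 0.08446 = 0.108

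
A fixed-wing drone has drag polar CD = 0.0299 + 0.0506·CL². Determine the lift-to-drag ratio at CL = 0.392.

L/D = 10.4

CD = 0.0299 + 0.0506 × 0.392² = 0.03768
L/D = CL/CD = 0.392 / 0.03768 = 10.4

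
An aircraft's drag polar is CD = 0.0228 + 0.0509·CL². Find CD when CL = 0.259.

CD = 0.0262

CD = 0.0228 + 0.0509 × 0.259² = 0.0228 + 0.003414 = 0.0262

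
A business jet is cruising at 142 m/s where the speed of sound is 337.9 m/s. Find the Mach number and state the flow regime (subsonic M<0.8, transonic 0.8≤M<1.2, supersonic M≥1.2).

M = 0.42 (subsonic)

M = v/a = 142 / 337.9 = 0.42
M = 0.42 → subsonic.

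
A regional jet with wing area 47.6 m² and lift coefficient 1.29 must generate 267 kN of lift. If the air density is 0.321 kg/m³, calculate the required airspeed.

L = ½ρv²S·CL ⇒ v = √(2L/(ρ·S·CL))
v = √(2 × 2.67×10^5 / (0.321 × 47.6 × 1.29)) = √27090 = 165 m/s

v = 165 m/s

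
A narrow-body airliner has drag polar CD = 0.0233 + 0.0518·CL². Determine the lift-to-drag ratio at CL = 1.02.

L/D = 13.2

CD = 0.0233 + 0.0518 × 1.02² = 0.07719
L/D = CL/CD = 1.02 / 0.07719 = 13.2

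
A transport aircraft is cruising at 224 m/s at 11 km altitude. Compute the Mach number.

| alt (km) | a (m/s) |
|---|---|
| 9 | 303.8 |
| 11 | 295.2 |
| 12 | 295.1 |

M = 0.759

At 11 km, from the table: a = 295.2 m/s.
M = v/a = 224 / 295.2 = 0.759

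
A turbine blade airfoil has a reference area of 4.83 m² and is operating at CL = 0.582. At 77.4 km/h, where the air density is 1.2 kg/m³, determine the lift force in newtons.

Convert speed: v = 77.4 km/h ÷ 3.6 = 21.5 m/s.
L = ½ρv²S·CL = ½ × 1.2 × 21.5² × 4.83 × 0.582 = 780 N

L = 780 N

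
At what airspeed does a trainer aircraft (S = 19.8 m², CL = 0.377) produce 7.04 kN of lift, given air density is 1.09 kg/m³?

v = 41.6 m/s

L = ½ρv²S·CL ⇒ v = √(2L/(ρ·S·CL))
v = √(2 × 7040 / (1.09 × 19.8 × 0.377)) = √1730 = 41.6 m/s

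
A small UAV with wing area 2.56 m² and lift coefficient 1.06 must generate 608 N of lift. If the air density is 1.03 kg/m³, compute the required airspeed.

v = 20.9 m/s

L = ½ρv²S·CL ⇒ v = √(2L/(ρ·S·CL))
v = √(2 × 608 / (1.03 × 2.56 × 1.06)) = √435.1 = 20.9 m/s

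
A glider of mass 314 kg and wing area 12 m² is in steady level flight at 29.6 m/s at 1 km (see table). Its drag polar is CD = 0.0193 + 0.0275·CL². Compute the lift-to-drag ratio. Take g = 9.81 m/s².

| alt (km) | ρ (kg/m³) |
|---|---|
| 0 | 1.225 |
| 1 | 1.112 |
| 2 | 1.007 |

At 1 km, from the table: ρ = 1.112 kg/m³.
Level flight ⇒ L = W = m·g = 314 × 9.81 = 3080.3 N.
q = ½ρv² = ½ × 1.112 × 29.6² = 487.1 Pa.
CL = 2W/(ρv²S) = 2×3080.3/(1.112×29.6²×12) = 0.5269.
CD = 0.0193 + 0.0275 × 0.5269² = 0.02694.
L/D = CL/CD = 0.5269 / 0.02694 = 19.6

L/D = 19.6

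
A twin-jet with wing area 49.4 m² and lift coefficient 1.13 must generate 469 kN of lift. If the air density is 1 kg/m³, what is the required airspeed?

v = 130 m/s

L = ½ρv²S·CL ⇒ v = √(2L/(ρ·S·CL))
v = √(2 × 4.69×10^5 / (1 × 49.4 × 1.13)) = √16800 = 130 m/s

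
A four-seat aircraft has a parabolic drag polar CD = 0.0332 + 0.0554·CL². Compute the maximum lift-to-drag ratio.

For CD = CD0 + K·CL², (L/D)max occurs at CL* = √(CD0/K) and equals 1/(2√(K·CD0)).
(L/D)max = 1/(2√(0.0554 × 0.0332)) = 1/(2 × 0.04289) = 11.7

(L/D)max = 11.7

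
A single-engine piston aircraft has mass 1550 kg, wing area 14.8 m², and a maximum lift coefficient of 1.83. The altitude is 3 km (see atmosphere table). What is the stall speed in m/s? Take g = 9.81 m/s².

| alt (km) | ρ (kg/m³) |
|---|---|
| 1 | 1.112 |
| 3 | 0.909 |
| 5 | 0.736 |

At 3 km, from the table: ρ = 0.909 kg/m³.
At stall, lift equals weight: L = W = m·g = 1550 × 9.81 = 15210 N.
From L = ½ρV²S·CL,max = W: V_stall = √(2W/(ρSCL,max)) = √(2·15210/(0.909·14.8·1.83))
V_stall = √1235 = 35.1 m/s

V_stall = 35.1 m/s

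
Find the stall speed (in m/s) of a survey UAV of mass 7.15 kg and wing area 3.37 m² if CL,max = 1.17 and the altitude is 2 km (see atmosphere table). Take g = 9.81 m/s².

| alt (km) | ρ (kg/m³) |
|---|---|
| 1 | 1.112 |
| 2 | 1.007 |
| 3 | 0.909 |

V_stall = 5.94 m/s

At 2 km, from the table: ρ = 1.007 kg/m³.
Weight W = mg = 7.15 × 9.81 = 70.14 N.
V_stall = √(2W/(ρ·S·CL,max)) = √(2 × 70.14 / (1.007 × 3.37 × 1.17))
V_stall = √35.33 = 5.94 m/s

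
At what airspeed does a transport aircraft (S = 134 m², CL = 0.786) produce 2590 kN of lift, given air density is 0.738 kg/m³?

v = 258 m/s

L = ½ρv²S·CL ⇒ v = √(2L/(ρ·S·CL))
v = √(2 × 2.59×10^6 / (0.738 × 134 × 0.786)) = √66640 = 258 m/s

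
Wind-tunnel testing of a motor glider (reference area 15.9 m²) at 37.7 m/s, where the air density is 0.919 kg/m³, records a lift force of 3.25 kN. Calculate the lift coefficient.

From L = ½ρv²S·CL, rearranging gives CL = 2L/(ρv²S).
CL = 2 × 3250 / (0.919 × 37.7² × 15.9) = 0.313

CL = 0.313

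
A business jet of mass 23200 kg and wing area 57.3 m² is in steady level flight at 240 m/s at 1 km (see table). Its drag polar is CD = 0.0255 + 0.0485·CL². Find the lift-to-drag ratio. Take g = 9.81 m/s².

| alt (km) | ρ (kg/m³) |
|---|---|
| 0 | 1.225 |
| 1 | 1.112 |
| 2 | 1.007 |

L/D = 4.73

At 1 km, from the table: ρ = 1.112 kg/m³.
In steady level flight, lift balances weight: W = mg = 23200 × 9.81 = 2.2759×10^5 N.
Dynamic pressure q = 0.5 × 1.112 × 240² = 32030 Pa.
Required CL = L/(qS) = 2.2759×10^5/(32030·57.3) = 0.124.
CD = 0.0255 + 0.0485 × 0.124² = 0.02625.
L/D = CL/CD = 0.124 / 0.02625 = 4.73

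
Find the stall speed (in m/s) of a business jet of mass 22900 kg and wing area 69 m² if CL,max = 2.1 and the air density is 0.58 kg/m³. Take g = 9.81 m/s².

Weight W = mg = 22900 × 9.81 = 2.246×10^5 N.
From L = ½ρV²S·CL,max = W: V_stall = √(2W/(ρSCL,max)) = √(2·2.246×10^5/(0.58·69·2.1))
V_stall = √5346 = 73.1 m/s

V_stall = 73.1 m/s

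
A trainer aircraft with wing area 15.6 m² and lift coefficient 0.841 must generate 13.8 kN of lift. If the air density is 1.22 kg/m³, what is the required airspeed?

L = ½ρv²S·CL ⇒ v = √(2L/(ρ·S·CL))
v = √(2 × 13800 / (1.22 × 15.6 × 0.841)) = √1724 = 41.5 m/s

v = 41.5 m/s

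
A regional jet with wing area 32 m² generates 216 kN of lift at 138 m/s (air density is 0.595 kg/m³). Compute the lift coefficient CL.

CL = 1.19

From L = ½ρv²S·CL, rearranging gives CL = 2L/(ρv²S).
CL = 2 × 2.16×10^5 / (0.595 × 138² × 32) = 1.19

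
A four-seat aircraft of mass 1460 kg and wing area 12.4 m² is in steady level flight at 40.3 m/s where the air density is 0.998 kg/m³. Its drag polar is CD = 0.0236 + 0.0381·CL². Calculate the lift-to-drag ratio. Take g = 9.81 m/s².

L/D = 14.1

In steady level flight, lift balances weight: W = mg = 1460 × 9.81 = 14323 N.
q = ½ρv² = ½ × 0.998 × 40.3² = 810.4 Pa.
Required CL = L/(qS) = 14323/(810.4·12.4) = 1.425.
CD = 0.0236 + 0.0381 × 1.425² = 0.101.
L/D = CL/CD = 1.425 / 0.101 = 14.1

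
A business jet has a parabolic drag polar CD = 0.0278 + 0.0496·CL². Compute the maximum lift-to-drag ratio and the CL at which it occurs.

(L/D)max = 13.5, at CL = 0.749

For CD = CD0 + K·CL², (L/D)max occurs at CL* = √(CD0/K) and equals 1/(2√(K·CD0)).
(L/D)max = 1/(2√(0.0496 × 0.0278)) = 1/(2 × 0.03713) = 13.5
CL* = √(0.0278/0.0496) = 0.749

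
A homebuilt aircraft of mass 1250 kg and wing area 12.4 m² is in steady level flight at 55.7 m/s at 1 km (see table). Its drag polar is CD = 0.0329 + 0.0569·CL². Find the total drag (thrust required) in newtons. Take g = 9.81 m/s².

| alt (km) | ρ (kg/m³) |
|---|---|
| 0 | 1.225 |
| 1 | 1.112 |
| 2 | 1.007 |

At 1 km, from the table: ρ = 1.112 kg/m³.
Weight W = mg = 1250 × 9.81 = 12262 N; in level flight L = W.
Dynamic pressure q = 0.5 × 1.112 × 55.7² = 1725 Pa.
CL = W/(q·S) = 12262 / (1725 × 12.4) = 0.5733.
CD = 0.0329 + 0.0569 × 0.5733² = 0.0516.
D = q·S·CD = 1725 × 12.4 × 0.0516 = 1104 N

D = 1100 N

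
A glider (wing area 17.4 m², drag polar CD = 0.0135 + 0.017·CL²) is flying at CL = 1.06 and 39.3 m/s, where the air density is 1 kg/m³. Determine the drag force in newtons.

D = 438 N

CD = 0.0135 + 0.017 × 1.06² = 0.0326
D = ½ρv²S·CD = ½ × 1 × 39.3² × 17.4 × 0.0326 = 438 N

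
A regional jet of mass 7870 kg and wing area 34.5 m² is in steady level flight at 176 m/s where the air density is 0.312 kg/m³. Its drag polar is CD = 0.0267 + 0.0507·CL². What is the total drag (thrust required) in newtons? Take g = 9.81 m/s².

Level flight ⇒ L = W = m·g = 7870 × 9.81 = 77205 N.
Dynamic pressure q = 0.5 × 0.312 × 176² = 4832 Pa.
CL = 2W/(ρv²S) = 2×77205/(0.312×176²×34.5) = 0.4631.
CD = 0.0267 + 0.0507 × 0.4631² = 0.03757.
D = q·S·CD = 4832 × 34.5 × 0.03757 = 6264 N

D = 6260 N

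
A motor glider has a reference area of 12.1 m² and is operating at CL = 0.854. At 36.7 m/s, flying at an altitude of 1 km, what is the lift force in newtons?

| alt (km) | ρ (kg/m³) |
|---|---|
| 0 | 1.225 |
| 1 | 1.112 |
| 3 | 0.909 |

L = 7740 N

At 1 km, from the table: ρ = 1.112 kg/m³.
Dynamic pressure q = ½ρv² = ½ × 1.112 × 36.7² = 748.9 Pa.
L = q·S·CL = 748.9 × 12.1 × 0.854 = 7740 N ≈ 7.74 kN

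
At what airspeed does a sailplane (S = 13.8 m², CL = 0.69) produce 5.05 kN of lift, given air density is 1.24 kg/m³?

v = 29.2 m/s

L = ½ρv²S·CL ⇒ v = √(2L/(ρ·S·CL))
v = √(2 × 5050 / (1.24 × 13.8 × 0.69)) = √855.4 = 29.2 m/s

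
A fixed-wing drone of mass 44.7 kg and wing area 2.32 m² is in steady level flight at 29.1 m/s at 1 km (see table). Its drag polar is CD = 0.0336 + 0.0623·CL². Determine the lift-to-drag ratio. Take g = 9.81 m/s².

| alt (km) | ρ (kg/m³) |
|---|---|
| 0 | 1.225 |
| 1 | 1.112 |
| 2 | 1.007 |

L/D = 9.2

At 1 km, from the table: ρ = 1.112 kg/m³.
In steady level flight, lift balances weight: W = mg = 44.7 × 9.81 = 438.51 N.
Dynamic pressure q = 0.5 × 1.112 × 29.1² = 470.8 Pa.
Required CL = L/(qS) = 438.51/(470.8·2.32) = 0.4014.
CD = 0.0336 + 0.0623 × 0.4014² = 0.04364.
L/D = CL/CD = 0.4014 / 0.04364 = 9.2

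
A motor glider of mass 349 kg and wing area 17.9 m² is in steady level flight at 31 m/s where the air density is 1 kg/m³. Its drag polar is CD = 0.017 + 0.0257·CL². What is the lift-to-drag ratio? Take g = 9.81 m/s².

In steady level flight, lift balances weight: W = mg = 349 × 9.81 = 3423.7 N.
q = ½ρv² = ½ × 1 × 31² = 480.5 Pa.
CL = 2W/(ρv²S) = 2×3423.7/(1×31²×17.9) = 0.3981.
CD = 0.017 + 0.0257 × 0.3981² = 0.02107.
L/D = CL/CD = 0.3981 / 0.02107 = 18.9

L/D = 18.9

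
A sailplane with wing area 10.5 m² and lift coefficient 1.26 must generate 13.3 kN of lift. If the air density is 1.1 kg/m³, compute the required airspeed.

L = ½ρv²S·CL ⇒ v = √(2L/(ρ·S·CL))
v = √(2 × 13300 / (1.1 × 10.5 × 1.26)) = √1828 = 42.8 m/s

v = 42.8 m/s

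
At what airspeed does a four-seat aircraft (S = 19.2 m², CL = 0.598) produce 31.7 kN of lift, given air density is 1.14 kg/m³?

v = 69.6 m/s

L = ½ρv²S·CL ⇒ v = √(2L/(ρ·S·CL))
v = √(2 × 31700 / (1.14 × 19.2 × 0.598)) = √4844 = 69.6 m/s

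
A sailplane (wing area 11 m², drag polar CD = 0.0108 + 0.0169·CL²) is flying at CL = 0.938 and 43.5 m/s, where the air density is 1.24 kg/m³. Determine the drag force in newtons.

D = 331 N

CD = 0.0108 + 0.0169 × 0.938² = 0.02567
D = ½ρv²S·CD = ½ × 1.24 × 43.5² × 11 × 0.02567 = 331 N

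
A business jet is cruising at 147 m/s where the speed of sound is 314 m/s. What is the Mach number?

M = v/a = 147 / 314 = 0.468

M = 0.468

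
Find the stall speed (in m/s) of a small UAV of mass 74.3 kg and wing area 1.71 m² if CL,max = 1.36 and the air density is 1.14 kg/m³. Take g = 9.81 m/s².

V_stall = 23.4 m/s

Stall occurs when L = W at CL,max. W = mg = 74.3 × 9.81 = 728.9 N.
From L = ½ρV²S·CL,max = W: V_stall = √(2W/(ρSCL,max)) = √(2·728.9/(1.14·1.71·1.36))
V_stall = √549.9 = 23.4 m/s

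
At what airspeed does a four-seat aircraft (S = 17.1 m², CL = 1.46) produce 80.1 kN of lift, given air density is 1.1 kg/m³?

v = 76.4 m/s

L = ½ρv²S·CL ⇒ v = √(2L/(ρ·S·CL))
v = √(2 × 80100 / (1.1 × 17.1 × 1.46)) = √5833 = 76.4 m/s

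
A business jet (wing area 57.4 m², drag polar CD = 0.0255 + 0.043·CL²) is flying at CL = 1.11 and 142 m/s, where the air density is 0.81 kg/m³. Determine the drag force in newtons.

CD = 0.0255 + 0.043 × 1.11² = 0.07848
D = ½ρv²S·CD = ½ × 0.81 × 142² × 57.4 × 0.07848 = 36800 N

D = 36800 N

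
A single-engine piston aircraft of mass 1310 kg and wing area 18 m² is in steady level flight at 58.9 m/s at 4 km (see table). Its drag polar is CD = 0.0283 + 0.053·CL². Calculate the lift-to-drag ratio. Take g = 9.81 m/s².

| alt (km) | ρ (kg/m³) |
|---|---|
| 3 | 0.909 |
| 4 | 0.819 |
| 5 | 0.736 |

At 4 km, from the table: ρ = 0.819 kg/m³.
Level flight ⇒ L = W = m·g = 1310 × 9.81 = 12851 N.
Dynamic pressure q = 0.5 × 0.819 × 58.9² = 1421 Pa.
Required CL = L/(qS) = 12851/(1421·18) = 0.5026.
CD = 0.0283 + 0.053 × 0.5026² = 0.04169.
L/D = CL/CD = 0.5026 / 0.04169 = 12.1

L/D = 12.1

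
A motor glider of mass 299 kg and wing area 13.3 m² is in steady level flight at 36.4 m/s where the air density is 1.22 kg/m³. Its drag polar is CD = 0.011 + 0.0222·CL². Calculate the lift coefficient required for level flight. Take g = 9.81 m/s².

CL = 0.273

Level flight ⇒ L = W = m·g = 299 × 9.81 = 2933.2 N.
Dynamic pressure q = 0.5 × 1.22 × 36.4² = 808.2 Pa.
Required CL = L/(qS) = 2933.2/(808.2·13.3) = 0.2729.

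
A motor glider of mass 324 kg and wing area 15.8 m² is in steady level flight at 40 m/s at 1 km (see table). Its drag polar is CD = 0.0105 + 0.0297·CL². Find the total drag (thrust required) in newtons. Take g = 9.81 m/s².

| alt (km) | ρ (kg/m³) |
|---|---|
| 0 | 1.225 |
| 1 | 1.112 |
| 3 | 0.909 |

At 1 km, from the table: ρ = 1.112 kg/m³.
Weight W = mg = 324 × 9.81 = 3178.4 N; in level flight L = W.
q = ½ρv² = ½ × 1.112 × 40² = 889.6 Pa.
Required CL = L/(qS) = 3178.4/(889.6·15.8) = 0.2261.
CD = 0.0105 + 0.0297 × 0.2261² = 0.01202.
D = q·S·CD = 889.6 × 15.8 × 0.01202 = 168.9 N

D = 169 N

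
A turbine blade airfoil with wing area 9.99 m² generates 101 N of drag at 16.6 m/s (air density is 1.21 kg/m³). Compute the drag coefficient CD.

From D = ½ρv²S·CD, rearranging gives CD = 2D/(ρv²S).
CD = 2 × 101 / (1.21 × 16.6² × 9.99) = 0.0606

CD = 0.0606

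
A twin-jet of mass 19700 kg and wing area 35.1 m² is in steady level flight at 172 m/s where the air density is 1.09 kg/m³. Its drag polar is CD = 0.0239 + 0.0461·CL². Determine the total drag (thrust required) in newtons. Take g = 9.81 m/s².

In steady level flight, lift balances weight: W = mg = 19700 × 9.81 = 1.9326×10^5 N.
Dynamic pressure q = 0.5 × 1.09 × 172² = 16120 Pa.
Required CL = L/(qS) = 1.9326×10^5/(16120·35.1) = 0.3415.
CD = 0.0239 + 0.0461 × 0.3415² = 0.02928.
D = q·S·CD = 16120 × 35.1 × 0.02928 = 16570 N

D = 16600 N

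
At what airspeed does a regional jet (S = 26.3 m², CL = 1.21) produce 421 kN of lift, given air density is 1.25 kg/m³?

v = 145 m/s

L = ½ρv²S·CL ⇒ v = √(2L/(ρ·S·CL))
v = √(2 × 4.21×10^5 / (1.25 × 26.3 × 1.21)) = √21170 = 145 m/s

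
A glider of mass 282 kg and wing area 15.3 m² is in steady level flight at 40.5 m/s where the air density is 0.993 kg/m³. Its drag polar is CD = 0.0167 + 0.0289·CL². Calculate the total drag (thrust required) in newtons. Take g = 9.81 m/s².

D = 226 N

Weight W = mg = 282 × 9.81 = 2766.4 N; in level flight L = W.
Dynamic pressure q = 0.5 × 0.993 × 40.5² = 814.4 Pa.
Required CL = L/(qS) = 2766.4/(814.4·15.3) = 0.222.
CD = 0.0167 + 0.0289 × 0.222² = 0.01812.
D = q·S·CD = 814.4 × 15.3 × 0.01812 = 225.8 N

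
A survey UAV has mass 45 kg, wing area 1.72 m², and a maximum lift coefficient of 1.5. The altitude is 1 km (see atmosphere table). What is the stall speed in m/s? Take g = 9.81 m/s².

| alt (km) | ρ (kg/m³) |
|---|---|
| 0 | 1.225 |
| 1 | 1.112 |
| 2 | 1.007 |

V_stall = 17.5 m/s

At 1 km, from the table: ρ = 1.112 kg/m³.
Weight W = mg = 45 × 9.81 = 441.5 N.
V_stall = √(2W/(ρ·S·CL,max)) = √(2 × 441.5 / (1.112 × 1.72 × 1.5))
V_stall = √307.7 = 17.5 m/s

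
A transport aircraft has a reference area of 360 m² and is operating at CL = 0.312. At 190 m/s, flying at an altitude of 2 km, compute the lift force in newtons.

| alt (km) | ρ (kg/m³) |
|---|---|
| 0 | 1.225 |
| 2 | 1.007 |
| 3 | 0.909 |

L = 2.04×10^6 N

At 2 km, from the table: ρ = 1.007 kg/m³.
L = ½ρv²S·CL = ½ × 1.007 × 190² × 360 × 0.312 = 2.04×10^6 N ≈ 2040 kN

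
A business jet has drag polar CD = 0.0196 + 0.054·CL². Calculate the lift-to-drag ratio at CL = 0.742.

L/D = 15

CD = 0.0196 + 0.054 × 0.742² = 0.04933
L/D = CL/CD = 0.742 / 0.04933 = 15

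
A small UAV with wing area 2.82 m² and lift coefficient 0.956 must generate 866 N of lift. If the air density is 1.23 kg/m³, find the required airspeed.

v = 22.9 m/s

L = ½ρv²S·CL ⇒ v = √(2L/(ρ·S·CL))
v = √(2 × 866 / (1.23 × 2.82 × 0.956)) = √522.3 = 22.9 m/s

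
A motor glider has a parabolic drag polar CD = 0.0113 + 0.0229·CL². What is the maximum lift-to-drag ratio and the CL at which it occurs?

For CD = CD0 + K·CL², (L/D)max occurs at CL* = √(CD0/K) and equals 1/(2√(K·CD0)).
(L/D)max = 1/(2√(0.0229 × 0.0113)) = 1/(2 × 0.01609) = 31.1
CL* = √(0.0113/0.0229) = 0.702

(L/D)max = 31.1, at CL = 0.702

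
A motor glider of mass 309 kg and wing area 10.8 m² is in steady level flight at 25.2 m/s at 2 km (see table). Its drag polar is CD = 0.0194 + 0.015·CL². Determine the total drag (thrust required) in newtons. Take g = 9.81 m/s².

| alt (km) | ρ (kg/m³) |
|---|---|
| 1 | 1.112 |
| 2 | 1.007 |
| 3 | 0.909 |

At 2 km, from the table: ρ = 1.007 kg/m³.
Level flight ⇒ L = W = m·g = 309 × 9.81 = 3031.3 N.
Dynamic pressure q = 0.5 × 1.007 × 25.2² = 319.7 Pa.
CL = 2W/(ρv²S) = 2×3031.3/(1.007×25.2²×10.8) = 0.8778.
CD = 0.0194 + 0.015 × 0.8778² = 0.03096.
D = q·S·CD = 319.7 × 10.8 × 0.03096 = 106.9 N

D = 107 N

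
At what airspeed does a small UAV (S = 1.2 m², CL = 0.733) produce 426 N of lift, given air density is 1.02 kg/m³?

v = 30.8 m/s

L = ½ρv²S·CL ⇒ v = √(2L/(ρ·S·CL))
v = √(2 × 426 / (1.02 × 1.2 × 0.733)) = √949.6 = 30.8 m/s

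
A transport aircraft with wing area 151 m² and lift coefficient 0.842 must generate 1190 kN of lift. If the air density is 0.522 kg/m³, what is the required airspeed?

L = ½ρv²S·CL ⇒ v = √(2L/(ρ·S·CL))
v = √(2 × 1.19×10^6 / (0.522 × 151 × 0.842)) = √35860 = 189 m/s

v = 189 m/s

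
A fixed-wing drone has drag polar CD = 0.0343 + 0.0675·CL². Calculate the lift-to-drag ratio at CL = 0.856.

L/D = 10.2

CD = 0.0343 + 0.0675 × 0.856² = 0.08376
L/D = CL/CD = 0.856 / 0.08376 = 10.2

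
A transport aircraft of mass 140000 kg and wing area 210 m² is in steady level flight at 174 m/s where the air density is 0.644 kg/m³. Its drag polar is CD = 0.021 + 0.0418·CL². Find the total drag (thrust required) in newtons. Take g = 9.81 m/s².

D = 81500 N

In steady level flight, lift balances weight: W = mg = 140000 × 9.81 = 1.3734×10^6 N.
Dynamic pressure q = 0.5 × 0.644 × 174² = 9749 Pa.
CL = W/(q·S) = 1.3734×10^6 / (9749 × 210) = 0.6708.
CD = 0.021 + 0.0418 × 0.6708² = 0.03981.
D = q·S·CD = 9749 × 210 × 0.03981 = 81500 N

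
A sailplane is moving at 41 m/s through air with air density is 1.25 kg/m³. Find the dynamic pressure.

q = 1050 Pa

q = ½ρv² = ½ × 1.25 × 41² = 1050 Pa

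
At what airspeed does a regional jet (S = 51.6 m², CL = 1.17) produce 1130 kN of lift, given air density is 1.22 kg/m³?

v = 175 m/s

L = ½ρv²S·CL ⇒ v = √(2L/(ρ·S·CL))
v = √(2 × 1.13×10^6 / (1.22 × 51.6 × 1.17)) = √30680 = 175 m/s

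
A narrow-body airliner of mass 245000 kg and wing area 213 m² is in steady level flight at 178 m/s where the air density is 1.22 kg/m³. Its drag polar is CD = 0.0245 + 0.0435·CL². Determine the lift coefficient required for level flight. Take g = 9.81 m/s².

Weight W = mg = 245000 × 9.81 = 2.4034×10^6 N; in level flight L = W.
Dynamic pressure q = 0.5 × 1.22 × 178² = 19330 Pa.
CL = W/(q·S) = 2.4034×10^6 / (19330 × 213) = 0.5838.

CL = 0.584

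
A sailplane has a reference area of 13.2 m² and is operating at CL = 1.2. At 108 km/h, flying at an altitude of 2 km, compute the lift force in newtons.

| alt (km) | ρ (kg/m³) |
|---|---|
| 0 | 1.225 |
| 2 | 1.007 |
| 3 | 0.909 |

At 2 km, from the table: ρ = 1.007 kg/m³.
Convert speed: v = 108 km/h ÷ 3.6 = 30 m/s.
L = ½ρv²S·CL = ½ × 1.007 × 30² × 13.2 × 1.2 = 7180 N ≈ 7.18 kN

L = 7180 N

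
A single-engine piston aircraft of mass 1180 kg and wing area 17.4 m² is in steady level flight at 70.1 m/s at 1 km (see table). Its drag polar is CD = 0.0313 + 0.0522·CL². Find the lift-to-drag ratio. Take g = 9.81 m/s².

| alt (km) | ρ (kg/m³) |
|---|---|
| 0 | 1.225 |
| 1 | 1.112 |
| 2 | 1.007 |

At 1 km, from the table: ρ = 1.112 kg/m³.
Weight W = mg = 1180 × 9.81 = 11576 N; in level flight L = W.
Dynamic pressure q = 0.5 × 1.112 × 70.1² = 2732 Pa.
Required CL = L/(qS) = 11576/(2732·17.4) = 0.2435.
CD = 0.0313 + 0.0522 × 0.2435² = 0.03439.
L/D = CL/CD = 0.2435 / 0.03439 = 7.08

L/D = 7.08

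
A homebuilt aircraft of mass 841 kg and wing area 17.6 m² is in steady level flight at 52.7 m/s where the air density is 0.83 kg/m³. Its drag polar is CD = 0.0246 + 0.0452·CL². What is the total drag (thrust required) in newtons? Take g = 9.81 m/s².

Weight W = mg = 841 × 9.81 = 8250.2 N; in level flight L = W.
Dynamic pressure q = 0.5 × 0.83 × 52.7² = 1153 Pa.
Required CL = L/(qS) = 8250.2/(1153·17.6) = 0.4067.
CD = 0.0246 + 0.0452 × 0.4067² = 0.03208.
D = q·S·CD = 1153 × 17.6 × 0.03208 = 650.7 N

D = 651 N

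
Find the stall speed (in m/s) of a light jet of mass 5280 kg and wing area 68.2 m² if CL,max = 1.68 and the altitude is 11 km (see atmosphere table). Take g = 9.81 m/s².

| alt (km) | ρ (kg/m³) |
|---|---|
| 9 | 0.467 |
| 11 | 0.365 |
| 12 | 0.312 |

At 11 km, from the table: ρ = 0.365 kg/m³.
Weight W = mg = 5280 × 9.81 = 51800 N.
From L = ½ρV²S·CL,max = W: V_stall = √(2W/(ρSCL,max)) = √(2·51800/(0.365·68.2·1.68))
V_stall = √2477 = 49.8 m/s

V_stall = 49.8 m/s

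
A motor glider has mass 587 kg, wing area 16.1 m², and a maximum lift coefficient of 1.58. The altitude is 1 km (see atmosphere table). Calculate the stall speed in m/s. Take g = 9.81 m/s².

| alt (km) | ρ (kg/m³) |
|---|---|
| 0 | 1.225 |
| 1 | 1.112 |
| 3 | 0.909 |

V_stall = 20.2 m/s

At 1 km, from the table: ρ = 1.112 kg/m³.
Stall occurs when L = W at CL,max. W = mg = 587 × 9.81 = 5758 N.
From L = ½ρV²S·CL,max = W: V_stall = √(2W/(ρSCL,max)) = √(2·5758/(1.112·16.1·1.58))
V_stall = √407.1 = 20.2 m/s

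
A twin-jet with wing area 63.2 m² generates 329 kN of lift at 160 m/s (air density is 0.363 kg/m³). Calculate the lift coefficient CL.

CL = 1.12

From L = ½ρv²S·CL, rearranging gives CL = 2L/(ρv²S).
CL = 2 × 3.29×10^5 / (0.363 × 160² × 63.2) = 1.12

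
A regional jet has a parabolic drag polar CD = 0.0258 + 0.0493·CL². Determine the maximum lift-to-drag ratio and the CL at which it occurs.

(L/D)max = 14, at CL = 0.723

For CD = CD0 + K·CL², (L/D)max occurs at CL* = √(CD0/K) and equals 1/(2√(K·CD0)).
(L/D)max = 1/(2√(0.0493 × 0.0258)) = 1/(2 × 0.03566) = 14
CL* = √(0.0258/0.0493) = 0.723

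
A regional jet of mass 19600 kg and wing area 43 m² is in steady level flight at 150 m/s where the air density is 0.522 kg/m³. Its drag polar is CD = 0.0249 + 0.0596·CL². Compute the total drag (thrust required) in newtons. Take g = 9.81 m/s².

D = 15000 N

Weight W = mg = 19600 × 9.81 = 1.9228×10^5 N; in level flight L = W.
q = ½ρv² = ½ × 0.522 × 150² = 5872 Pa.
CL = W/(q·S) = 1.9228×10^5 / (5872 × 43) = 0.7614.
CD = 0.0249 + 0.0596 × 0.7614² = 0.05946.
D = q·S·CD = 5872 × 43 × 0.05946 = 15010 N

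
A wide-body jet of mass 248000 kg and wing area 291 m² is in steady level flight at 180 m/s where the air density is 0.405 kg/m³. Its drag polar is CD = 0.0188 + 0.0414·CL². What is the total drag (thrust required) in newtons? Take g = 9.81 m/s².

Weight W = mg = 248000 × 9.81 = 2.4329×10^6 N; in level flight L = W.
Dynamic pressure q = 0.5 × 0.405 × 180² = 6561 Pa.
Required CL = L/(qS) = 2.4329×10^6/(6561·291) = 1.274.
CD = 0.0188 + 0.0414 × 1.274² = 0.08602.
D = q·S·CD = 6561 × 291 × 0.08602 = 1.642×10^5 N

D = 1.64×10^5 N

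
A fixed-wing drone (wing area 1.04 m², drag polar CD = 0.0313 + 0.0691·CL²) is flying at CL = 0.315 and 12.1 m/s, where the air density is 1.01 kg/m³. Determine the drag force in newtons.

CD = 0.0313 + 0.0691 × 0.315² = 0.03816
D = ½ρv²S·CD = ½ × 1.01 × 12.1² × 1.04 × 0.03816 = 2.93 N

D = 2.93 N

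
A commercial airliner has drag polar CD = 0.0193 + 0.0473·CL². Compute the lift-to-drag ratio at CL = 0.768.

L/D = 16.3

CD = 0.0193 + 0.0473 × 0.768² = 0.0472
L/D = CL/CD = 0.768 / 0.0472 = 16.3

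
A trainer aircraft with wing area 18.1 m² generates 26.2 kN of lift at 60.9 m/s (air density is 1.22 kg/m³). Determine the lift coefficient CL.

From L = ½ρv²S·CL, rearranging gives CL = 2L/(ρv²S).
CL = 2 × 26200 / (1.22 × 60.9² × 18.1) = 0.64

CL = 0.64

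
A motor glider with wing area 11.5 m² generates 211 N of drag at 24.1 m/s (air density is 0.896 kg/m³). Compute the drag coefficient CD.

From D = ½ρv²S·CD, rearranging gives CD = 2D/(ρv²S).
CD = 2 × 211 / (0.896 × 24.1² × 11.5) = 0.0705

CD = 0.0705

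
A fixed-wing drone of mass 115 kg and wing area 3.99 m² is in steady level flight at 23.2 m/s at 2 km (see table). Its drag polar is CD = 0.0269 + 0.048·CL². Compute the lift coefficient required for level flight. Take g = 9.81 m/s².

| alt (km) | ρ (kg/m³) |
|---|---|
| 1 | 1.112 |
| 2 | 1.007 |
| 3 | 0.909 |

CL = 1.04

At 2 km, from the table: ρ = 1.007 kg/m³.
Level flight ⇒ L = W = m·g = 115 × 9.81 = 1128.2 N.
q = ½ρv² = ½ × 1.007 × 23.2² = 271 Pa.
CL = W/(q·S) = 1128.2 / (271 × 3.99) = 1.043.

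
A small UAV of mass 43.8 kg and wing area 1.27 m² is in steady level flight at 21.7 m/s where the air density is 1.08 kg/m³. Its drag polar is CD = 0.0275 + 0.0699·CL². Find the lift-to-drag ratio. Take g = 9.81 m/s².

L/D = 8.8

In steady level flight, lift balances weight: W = mg = 43.8 × 9.81 = 429.68 N.
Dynamic pressure q = 0.5 × 1.08 × 21.7² = 254.3 Pa.
CL = 2W/(ρv²S) = 2×429.68/(1.08×21.7²×1.27) = 1.331.
CD = 0.0275 + 0.0699 × 1.331² = 0.1512.
L/D = CL/CD = 1.331 / 0.1512 = 8.8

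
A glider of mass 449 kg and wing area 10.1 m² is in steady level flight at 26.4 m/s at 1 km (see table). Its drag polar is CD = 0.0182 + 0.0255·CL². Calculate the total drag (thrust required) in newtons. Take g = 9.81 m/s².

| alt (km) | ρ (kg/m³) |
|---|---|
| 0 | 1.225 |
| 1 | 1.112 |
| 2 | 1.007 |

At 1 km, from the table: ρ = 1.112 kg/m³.
Level flight ⇒ L = W = m·g = 449 × 9.81 = 4404.7 N.
Dynamic pressure q = 0.5 × 1.112 × 26.4² = 387.5 Pa.
CL = W/(q·S) = 4404.7 / (387.5 × 10.1) = 1.125.
CD = 0.0182 + 0.0255 × 1.125² = 0.0505.
D = q·S·CD = 387.5 × 10.1 × 0.0505 = 197.6 N

D = 198 N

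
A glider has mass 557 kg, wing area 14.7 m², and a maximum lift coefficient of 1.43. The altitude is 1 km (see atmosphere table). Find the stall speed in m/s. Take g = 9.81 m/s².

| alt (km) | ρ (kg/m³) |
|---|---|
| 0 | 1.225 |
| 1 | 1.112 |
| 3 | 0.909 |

At 1 km, from the table: ρ = 1.112 kg/m³.
Stall occurs when L = W at CL,max. W = mg = 557 × 9.81 = 5464 N.
From L = ½ρV²S·CL,max = W: V_stall = √(2W/(ρSCL,max)) = √(2·5464/(1.112·14.7·1.43))
V_stall = √467.5 = 21.6 m/s

V_stall = 21.6 m/s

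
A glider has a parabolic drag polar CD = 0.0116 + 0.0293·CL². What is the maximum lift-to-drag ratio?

(L/D)max = 27.1

For CD = CD0 + K·CL², (L/D)max occurs at CL* = √(CD0/K) and equals 1/(2√(K·CD0)).
(L/D)max = 1/(2√(0.0293 × 0.0116)) = 1/(2 × 0.01844) = 27.1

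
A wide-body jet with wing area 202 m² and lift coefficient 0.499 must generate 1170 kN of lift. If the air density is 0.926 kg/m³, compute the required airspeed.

v = 158 m/s

L = ½ρv²S·CL ⇒ v = √(2L/(ρ·S·CL))
v = √(2 × 1.17×10^6 / (0.926 × 202 × 0.499)) = √25070 = 158 m/s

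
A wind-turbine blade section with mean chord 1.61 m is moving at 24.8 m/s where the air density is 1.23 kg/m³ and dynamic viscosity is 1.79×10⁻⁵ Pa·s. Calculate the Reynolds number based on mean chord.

Re = 2.74×10^6

Re = ρ·v·c/μ = 1.23 × 24.8 × 1.61 / (1.79×10⁻⁵) = 2.74×10^6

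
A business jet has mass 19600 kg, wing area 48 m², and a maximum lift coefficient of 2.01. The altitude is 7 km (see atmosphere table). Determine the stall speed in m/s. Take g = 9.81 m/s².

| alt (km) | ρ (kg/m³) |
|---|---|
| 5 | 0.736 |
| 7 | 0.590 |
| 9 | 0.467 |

At 7 km, from the table: ρ = 0.590 kg/m³.
Weight W = mg = 19600 × 9.81 = 1.923×10^5 N.
From L = ½ρV²S·CL,max = W: V_stall = √(2W/(ρSCL,max)) = √(2·1.923×10^5/(0.59·48·2.01))
V_stall = √6756 = 82.2 m/s

V_stall = 82.2 m/s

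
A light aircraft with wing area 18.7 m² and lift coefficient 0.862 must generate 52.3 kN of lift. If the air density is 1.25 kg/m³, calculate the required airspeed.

v = 72.1 m/s

L = ½ρv²S·CL ⇒ v = √(2L/(ρ·S·CL))
v = √(2 × 52300 / (1.25 × 18.7 × 0.862)) = √5191 = 72.1 m/s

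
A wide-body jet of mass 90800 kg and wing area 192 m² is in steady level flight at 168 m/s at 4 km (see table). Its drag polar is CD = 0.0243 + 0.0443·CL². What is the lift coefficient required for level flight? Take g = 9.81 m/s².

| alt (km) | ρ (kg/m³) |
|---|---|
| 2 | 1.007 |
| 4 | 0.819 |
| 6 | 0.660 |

At 4 km, from the table: ρ = 0.819 kg/m³.
Weight W = mg = 90800 × 9.81 = 8.9075×10^5 N; in level flight L = W.
q = ½ρv² = ½ × 0.819 × 168² = 11560 Pa.
CL = W/(q·S) = 8.9075×10^5 / (11560 × 192) = 0.4014.

CL = 0.401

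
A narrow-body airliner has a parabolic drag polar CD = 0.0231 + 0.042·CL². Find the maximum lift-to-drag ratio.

For CD = CD0 + K·CL², (L/D)max occurs at CL* = √(CD0/K) and equals 1/(2√(K·CD0)).
(L/D)max = 1/(2√(0.042 × 0.0231)) = 1/(2 × 0.03115) = 16.1

(L/D)max = 16.1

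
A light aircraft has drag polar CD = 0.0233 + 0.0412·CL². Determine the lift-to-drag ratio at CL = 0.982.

CD = 0.0233 + 0.0412 × 0.982² = 0.06303
L/D = CL/CD = 0.982 / 0.06303 = 15.6

L/D = 15.6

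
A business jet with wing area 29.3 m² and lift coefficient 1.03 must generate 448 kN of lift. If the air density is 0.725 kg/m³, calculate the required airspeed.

L = ½ρv²S·CL ⇒ v = √(2L/(ρ·S·CL))
v = √(2 × 4.48×10^5 / (0.725 × 29.3 × 1.03)) = √40950 = 202 m/s

v = 202 m/s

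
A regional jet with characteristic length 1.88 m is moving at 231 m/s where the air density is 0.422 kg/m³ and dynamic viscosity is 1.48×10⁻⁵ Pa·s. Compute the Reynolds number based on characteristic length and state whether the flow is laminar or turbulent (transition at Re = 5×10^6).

Re = 1.24×10^7 (turbulent)

Re = ρ·v·c/μ = 0.422 × 231 × 1.88 / (1.48×10⁻⁵) = 1.24×10^7
Since 1.24×10^7 > 5×10^6, the flow is turbulent.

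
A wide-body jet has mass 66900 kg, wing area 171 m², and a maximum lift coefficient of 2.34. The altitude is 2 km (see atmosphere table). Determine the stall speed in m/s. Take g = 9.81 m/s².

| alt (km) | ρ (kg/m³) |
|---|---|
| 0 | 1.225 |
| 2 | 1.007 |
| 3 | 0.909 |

At 2 km, from the table: ρ = 1.007 kg/m³.
At stall, lift equals weight: L = W = m·g = 66900 × 9.81 = 6.563×10^5 N.
V_stall = √(2W/(ρ·S·CL,max)) = √(2 × 6.563×10^5 / (1.007 × 171 × 2.34))
V_stall = √3257 = 57.1 m/s

V_stall = 57.1 m/s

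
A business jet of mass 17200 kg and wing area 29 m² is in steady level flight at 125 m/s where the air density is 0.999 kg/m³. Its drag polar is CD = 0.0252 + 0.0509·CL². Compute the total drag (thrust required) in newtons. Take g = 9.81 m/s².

D = 12100 N

In steady level flight, lift balances weight: W = mg = 17200 × 9.81 = 1.6873×10^5 N.
Dynamic pressure q = 0.5 × 0.999 × 125² = 7805 Pa.
CL = W/(q·S) = 1.6873×10^5 / (7805 × 29) = 0.7455.
CD = 0.0252 + 0.0509 × 0.7455² = 0.05349.
D = q·S·CD = 7805 × 29 × 0.05349 = 12110 N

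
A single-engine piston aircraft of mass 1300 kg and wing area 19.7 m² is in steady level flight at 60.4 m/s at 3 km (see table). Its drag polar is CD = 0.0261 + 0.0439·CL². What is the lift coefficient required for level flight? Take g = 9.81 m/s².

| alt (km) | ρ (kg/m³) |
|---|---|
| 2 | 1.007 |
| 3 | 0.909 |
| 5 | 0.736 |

At 3 km, from the table: ρ = 0.909 kg/m³.
Level flight ⇒ L = W = m·g = 1300 × 9.81 = 12753 N.
Dynamic pressure q = 0.5 × 0.909 × 60.4² = 1658 Pa.
Required CL = L/(qS) = 12753/(1658·19.7) = 0.3904.

CL = 0.39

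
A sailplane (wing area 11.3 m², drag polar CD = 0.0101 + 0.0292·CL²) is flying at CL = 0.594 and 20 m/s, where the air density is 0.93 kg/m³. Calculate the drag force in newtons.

D = 42.9 N

CD = 0.0101 + 0.0292 × 0.594² = 0.0204
D = ½ρv²S·CD = ½ × 0.93 × 20² × 11.3 × 0.0204 = 42.9 N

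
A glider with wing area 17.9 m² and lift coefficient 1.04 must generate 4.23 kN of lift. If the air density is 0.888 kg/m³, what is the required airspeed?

v = 22.6 m/s

L = ½ρv²S·CL ⇒ v = √(2L/(ρ·S·CL))
v = √(2 × 4230 / (0.888 × 17.9 × 1.04)) = √511.8 = 22.6 m/s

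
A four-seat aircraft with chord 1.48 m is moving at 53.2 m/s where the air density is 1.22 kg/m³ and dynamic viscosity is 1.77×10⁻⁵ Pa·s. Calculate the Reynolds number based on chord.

Re = 5.43×10^6

Re = ρ·v·c/μ = 1.22 × 53.2 × 1.48 / (1.77×10⁻⁵) = 5.43×10^6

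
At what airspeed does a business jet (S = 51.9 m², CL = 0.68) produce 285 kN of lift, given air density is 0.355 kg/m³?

L = ½ρv²S·CL ⇒ v = √(2L/(ρ·S·CL))
v = √(2 × 2.85×10^5 / (0.355 × 51.9 × 0.68)) = √45500 = 213 m/s

v = 213 m/s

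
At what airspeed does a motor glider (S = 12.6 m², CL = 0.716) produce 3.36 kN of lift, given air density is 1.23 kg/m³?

v = 24.6 m/s

L = ½ρv²S·CL ⇒ v = √(2L/(ρ·S·CL))
v = √(2 × 3360 / (1.23 × 12.6 × 0.716)) = √605.6 = 24.6 m/s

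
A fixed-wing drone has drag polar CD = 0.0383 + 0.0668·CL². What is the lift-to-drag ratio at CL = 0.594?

L/D = 9.6

CD = 0.0383 + 0.0668 × 0.594² = 0.06187
L/D = CL/CD = 0.594 / 0.06187 = 9.6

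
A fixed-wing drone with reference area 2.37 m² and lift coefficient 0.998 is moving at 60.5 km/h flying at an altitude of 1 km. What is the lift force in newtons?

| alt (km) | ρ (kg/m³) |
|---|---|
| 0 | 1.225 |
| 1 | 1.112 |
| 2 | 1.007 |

At 1 km, from the table: ρ = 1.112 kg/m³.
Convert speed: v = 60.5 km/h ÷ 3.6 = 16.81 m/s.
Dynamic pressure q = ½ρv² = ½ × 1.112 × 16.81² = 157 Pa.
L = q·S·CL = 157 × 2.37 × 0.998 = 371 N

L = 371 N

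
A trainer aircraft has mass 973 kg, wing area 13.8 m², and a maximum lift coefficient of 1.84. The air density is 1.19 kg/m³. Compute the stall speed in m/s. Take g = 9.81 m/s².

At stall, lift equals weight: L = W = m·g = 973 × 9.81 = 9545 N.
V_stall = √(2W/(ρ·S·CL,max)) = √(2 × 9545 / (1.19 × 13.8 × 1.84))
V_stall = √631.8 = 25.1 m/s

V_stall = 25.1 m/s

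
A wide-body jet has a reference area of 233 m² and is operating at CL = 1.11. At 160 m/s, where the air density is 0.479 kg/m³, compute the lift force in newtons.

L = ½ρv²S·CL = ½ × 0.479 × 160² × 233 × 1.11 = 1.59×10^6 N ≈ 1590 kN

L = 1.59×10^6 N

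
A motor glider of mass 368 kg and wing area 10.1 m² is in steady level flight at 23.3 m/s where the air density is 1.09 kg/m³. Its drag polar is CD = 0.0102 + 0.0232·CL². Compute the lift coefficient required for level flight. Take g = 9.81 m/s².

CL = 1.21

Weight W = mg = 368 × 9.81 = 3610.1 N; in level flight L = W.
q = ½ρv² = ½ × 1.09 × 23.3² = 295.9 Pa.
CL = W/(q·S) = 3610.1 / (295.9 × 10.1) = 1.208.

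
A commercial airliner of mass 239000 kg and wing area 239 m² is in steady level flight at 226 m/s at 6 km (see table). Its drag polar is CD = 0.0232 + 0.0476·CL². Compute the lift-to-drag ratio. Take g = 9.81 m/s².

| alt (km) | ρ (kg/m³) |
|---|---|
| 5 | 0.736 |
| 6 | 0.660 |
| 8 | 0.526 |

At 6 km, from the table: ρ = 0.660 kg/m³.
Level flight ⇒ L = W = m·g = 239000 × 9.81 = 2.3446×10^6 N.
q = ½ρv² = ½ × 0.66 × 226² = 16860 Pa.
CL = 2W/(ρv²S) = 2×2.3446×10^6/(0.66×226²×239) = 0.582.
CD = 0.0232 + 0.0476 × 0.582² = 0.03932.
L/D = CL/CD = 0.582 / 0.03932 = 14.8

L/D = 14.8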